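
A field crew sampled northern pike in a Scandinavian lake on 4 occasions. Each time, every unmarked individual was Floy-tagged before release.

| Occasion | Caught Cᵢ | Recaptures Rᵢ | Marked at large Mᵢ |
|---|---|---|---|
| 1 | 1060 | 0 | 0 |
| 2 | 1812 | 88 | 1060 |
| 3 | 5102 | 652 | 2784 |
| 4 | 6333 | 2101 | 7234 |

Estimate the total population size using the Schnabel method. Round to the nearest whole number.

Σ MᵢCᵢ = 0·1060 + 1060·1812 + 2784·5102 + 7234·6333 = 0 + 1920720 + 14203968 + 45812922 = 61937610
Σ Rᵢ = 0 + 88 + 652 + 2101 = 2841
N̂ = 61937610 / 2841 ≈ 21801.3 → 21801

N ≈ 21,801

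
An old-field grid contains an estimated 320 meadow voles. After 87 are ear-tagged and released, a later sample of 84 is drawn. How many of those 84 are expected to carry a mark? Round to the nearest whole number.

expected recaptures ≈ 23

The marked fraction of the population is 87/320, so in a sample of 84 expect C·(M/N) marked.
E[R] = 87 × 84 / 320 = 7308 / 320 ≈ 22.8 → 23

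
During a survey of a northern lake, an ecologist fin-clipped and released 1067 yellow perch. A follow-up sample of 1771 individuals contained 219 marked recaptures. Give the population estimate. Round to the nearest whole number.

N ≈ 8629

If marked individuals mix randomly, R/C ≈ M/N, giving N ≈ M·C/R.
N = (1067 × 1771) / 219 = 1889657 / 219 ≈ 8628.6 → 8629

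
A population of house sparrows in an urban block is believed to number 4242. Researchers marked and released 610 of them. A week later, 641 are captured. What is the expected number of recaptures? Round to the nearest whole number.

expected recaptures ≈ 92

The marked fraction of the population is 610/4242, so in a sample of 641 expect C·(M/N) marked.
E[R] = 610 × 641 / 4242 = 391010 / 4242 ≈ 92.2 → 92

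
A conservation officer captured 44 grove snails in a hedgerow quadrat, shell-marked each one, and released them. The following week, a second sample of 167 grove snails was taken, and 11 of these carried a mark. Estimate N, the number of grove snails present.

N = 668

N = (44 × 167) / 11 = 7348 / 11 = 668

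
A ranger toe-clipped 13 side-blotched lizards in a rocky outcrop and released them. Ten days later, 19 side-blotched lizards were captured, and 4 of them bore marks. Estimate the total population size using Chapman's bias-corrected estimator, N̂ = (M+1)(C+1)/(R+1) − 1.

N = 55

N̂ = (13+1)(19+1)/(4+1) − 1 = 14·20/5 − 1
= 280/5 − 1 = 56 − 1 = 55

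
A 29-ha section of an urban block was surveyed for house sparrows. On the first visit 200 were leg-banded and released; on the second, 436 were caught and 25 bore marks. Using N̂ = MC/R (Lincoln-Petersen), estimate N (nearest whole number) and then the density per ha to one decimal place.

N̂ = 200·436/25 = 87200/25 = 3488
Density = N̂ / area = 3488 / 29 ≈ 120.28 → 120.3 per ha

density ≈ 120.3 house sparrows per ha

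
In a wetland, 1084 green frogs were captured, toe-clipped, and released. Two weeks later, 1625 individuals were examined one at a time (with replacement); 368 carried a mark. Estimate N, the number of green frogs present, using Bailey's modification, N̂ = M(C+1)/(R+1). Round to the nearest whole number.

N̂ = 1084·(1625+1)/(368+1) = 1084·1626/369 = 1762584/369 ≈ 4776.7 → 4777

N ≈ 4777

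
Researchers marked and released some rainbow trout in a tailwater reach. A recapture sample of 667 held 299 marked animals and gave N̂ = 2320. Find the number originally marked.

M = 1040

From N = M·C/R: M = N·R / C = 2320·299 / 667 = 693680 / 667 = 1040.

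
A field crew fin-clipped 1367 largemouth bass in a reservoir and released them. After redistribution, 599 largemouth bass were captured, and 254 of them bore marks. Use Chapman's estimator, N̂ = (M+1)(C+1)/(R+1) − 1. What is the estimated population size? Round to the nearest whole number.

N̂ = (1367+1)(599+1)/(254+1) − 1 = 1368·600/255 − 1
= 820800/255 − 1 ≈ 3218.8 − 1 ≈ 3217.8 → 3218

N ≈ 3218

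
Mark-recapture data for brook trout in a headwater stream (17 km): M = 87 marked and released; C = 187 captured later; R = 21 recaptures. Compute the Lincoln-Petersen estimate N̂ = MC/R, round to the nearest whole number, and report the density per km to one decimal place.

N̂ = 87·187/21 = 16269/21 ≈ 774.7 → 775
Density = N̂ / area = 775 / 17 ≈ 45.59 → 45.6 per km

density ≈ 45.6 brook trout per km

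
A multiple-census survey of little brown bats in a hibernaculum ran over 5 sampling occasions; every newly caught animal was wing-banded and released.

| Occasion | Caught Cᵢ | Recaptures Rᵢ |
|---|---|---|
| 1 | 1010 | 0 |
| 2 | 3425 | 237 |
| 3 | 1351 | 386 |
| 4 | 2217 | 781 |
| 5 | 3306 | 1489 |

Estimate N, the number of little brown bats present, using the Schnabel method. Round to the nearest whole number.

Marked at large before each occasion: Mᵢ = Σⱼ<ᵢ (Cⱼ − Rⱼ) → M1=0, M2=1010, M3=4198, M4=5163, M5=6599
Σ MᵢCᵢ = 0·1010 + 1010·3425 + 4198·1351 + 5163·2217 + 6599·3306 = 0 + 3459250 + 5671498 + 11446371 + 21816294 = 42393413
Σ Rᵢ = 0 + 237 + 386 + 781 + 1489 = 2893
N̂ = 42393413 / 2893 ≈ 14653.8 → 14654

N ≈ 14,654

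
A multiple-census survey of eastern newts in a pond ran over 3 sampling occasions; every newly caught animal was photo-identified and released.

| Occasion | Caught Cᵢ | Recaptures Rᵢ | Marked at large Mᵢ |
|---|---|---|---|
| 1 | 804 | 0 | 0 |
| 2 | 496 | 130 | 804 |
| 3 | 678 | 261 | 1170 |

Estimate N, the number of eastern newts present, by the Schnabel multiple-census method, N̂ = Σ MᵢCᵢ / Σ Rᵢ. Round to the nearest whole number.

N ≈ 3049

Σ MᵢCᵢ = 0·804 + 804·496 + 1170·678 = 0 + 398784 + 793260 = 1192044
Σ Rᵢ = 0 + 130 + 261 = 391
N̂ = 1192044 / 391 ≈ 3048.7 → 3049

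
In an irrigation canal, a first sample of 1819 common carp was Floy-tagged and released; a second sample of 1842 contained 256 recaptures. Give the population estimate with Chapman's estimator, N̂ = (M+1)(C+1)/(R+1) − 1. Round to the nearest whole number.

N̂ = (1819+1)(1842+1)/(256+1) − 1 = 1820·1843/257 − 1
= 3354260/257 − 1 ≈ 13051.6 − 1 ≈ 13050.6 → 13051

N ≈ 13,051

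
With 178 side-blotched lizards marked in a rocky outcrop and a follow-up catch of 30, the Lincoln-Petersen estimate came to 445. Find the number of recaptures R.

R = 12

From N = M·C/R: R = M·C / N = 178·30 / 445 = 5340 / 445 = 12.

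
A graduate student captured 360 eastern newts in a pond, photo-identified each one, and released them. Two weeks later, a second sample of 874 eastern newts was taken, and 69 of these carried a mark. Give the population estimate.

N = 4560

The marked fraction in the recapture sample should equal the marked fraction in the population: 69/874 = 360/N.
N = (360 × 874) / 69 = 314640 / 69 = 4560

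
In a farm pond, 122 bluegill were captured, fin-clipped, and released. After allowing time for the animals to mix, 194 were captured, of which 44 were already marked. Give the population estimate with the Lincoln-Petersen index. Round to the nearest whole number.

N ≈ 538

N = (122 × 194) / 44 = 23668 / 44 ≈ 537.9 → 538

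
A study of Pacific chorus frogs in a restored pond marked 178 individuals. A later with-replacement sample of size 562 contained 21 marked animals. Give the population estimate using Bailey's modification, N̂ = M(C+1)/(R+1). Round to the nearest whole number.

N̂ = 178·(562+1)/(21+1) = 178·563/22 = 100214/22 ≈ 4555.2 → 4555

N ≈ 4555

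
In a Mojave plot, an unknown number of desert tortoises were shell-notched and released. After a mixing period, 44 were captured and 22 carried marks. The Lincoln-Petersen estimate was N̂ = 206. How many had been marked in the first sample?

From N = M·C/R: M = N·R / C = 206·22 / 44 = 4532 / 44 = 103.

M = 103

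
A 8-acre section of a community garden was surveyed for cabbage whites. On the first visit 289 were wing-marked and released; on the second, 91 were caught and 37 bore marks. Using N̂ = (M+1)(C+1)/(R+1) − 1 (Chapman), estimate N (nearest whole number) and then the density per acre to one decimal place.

N̂ = 290·92/38 − 1 = 26680/38 − 1 ≈ 701.1 → 701
Density = N̂ / area = 701 / 8 ≈ 87.62 → 87.6 per acre

density ≈ 87.6 cabbage whites per acre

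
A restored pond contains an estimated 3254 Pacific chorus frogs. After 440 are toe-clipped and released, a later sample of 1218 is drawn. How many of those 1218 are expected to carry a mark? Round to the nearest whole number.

expected recaptures ≈ 165

Expected recaptures E[R] = M·C / N.
E[R] = 440 × 1218 / 3254 = 535920 / 3254 ≈ 164.7 → 165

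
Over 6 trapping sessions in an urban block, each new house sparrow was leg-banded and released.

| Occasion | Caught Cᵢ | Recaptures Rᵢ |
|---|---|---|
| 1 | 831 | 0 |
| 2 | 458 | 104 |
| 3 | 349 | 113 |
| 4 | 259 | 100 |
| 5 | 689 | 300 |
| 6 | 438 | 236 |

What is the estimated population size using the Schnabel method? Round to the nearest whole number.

Marked at large before each occasion: Mᵢ = Σⱼ<ᵢ (Cⱼ − Rⱼ) → M1=0, M2=831, M3=1185, M4=1421, M5=1580, M6=1969
Σ MᵢCᵢ = 0·831 + 831·458 + 1185·349 + 1421·259 + 1580·689 + 1969·438 = 0 + 380598 + 413565 + 368039 + 1088620 + 862422 = 3113244
Σ Rᵢ = 0 + 104 + 113 + 100 + 300 + 236 = 853
N̂ = 3113244 / 853 ≈ 3649.8 → 3650

N ≈ 3650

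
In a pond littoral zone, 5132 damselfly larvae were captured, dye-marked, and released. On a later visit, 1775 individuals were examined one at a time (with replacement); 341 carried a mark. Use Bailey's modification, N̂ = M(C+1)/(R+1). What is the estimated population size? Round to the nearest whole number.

N̂ = 5132·(1775+1)/(341+1) = 5132·1776/342 = 9114432/342 ≈ 26650.4 → 26650

N ≈ 26,650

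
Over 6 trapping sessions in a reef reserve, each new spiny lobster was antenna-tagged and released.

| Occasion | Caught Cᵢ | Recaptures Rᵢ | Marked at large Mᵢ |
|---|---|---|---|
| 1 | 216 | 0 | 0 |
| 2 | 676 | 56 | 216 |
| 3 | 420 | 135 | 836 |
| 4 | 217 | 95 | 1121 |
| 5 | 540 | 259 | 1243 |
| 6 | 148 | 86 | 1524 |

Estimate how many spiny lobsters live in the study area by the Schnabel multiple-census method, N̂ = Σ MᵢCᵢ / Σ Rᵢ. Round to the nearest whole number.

Σ MᵢCᵢ = 0·216 + 216·676 + 836·420 + 1121·217 + 1243·540 + 1524·148 = 0 + 146016 + 351120 + 243257 + 671220 + 225552 = 1637165
Σ Rᵢ = 0 + 56 + 135 + 95 + 259 + 86 = 631
N̂ = 1637165 / 631 ≈ 2594.6 → 2595

N ≈ 2595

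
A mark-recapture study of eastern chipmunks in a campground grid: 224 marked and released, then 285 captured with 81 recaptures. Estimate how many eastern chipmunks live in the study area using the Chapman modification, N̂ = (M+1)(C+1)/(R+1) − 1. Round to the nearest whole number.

N̂ = (224+1)(285+1)/(81+1) − 1 = 225·286/82 − 1
= 64350/82 − 1 ≈ 784.8 − 1 ≈ 783.8 → 784

N ≈ 784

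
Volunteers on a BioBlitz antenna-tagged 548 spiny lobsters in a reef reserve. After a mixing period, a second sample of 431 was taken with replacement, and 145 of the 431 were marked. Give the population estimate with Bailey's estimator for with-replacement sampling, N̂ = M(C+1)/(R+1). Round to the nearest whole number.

N̂ = 548·(431+1)/(145+1) = 548·432/146 = 236736/146 ≈ 1621.48 → 1621

N ≈ 1621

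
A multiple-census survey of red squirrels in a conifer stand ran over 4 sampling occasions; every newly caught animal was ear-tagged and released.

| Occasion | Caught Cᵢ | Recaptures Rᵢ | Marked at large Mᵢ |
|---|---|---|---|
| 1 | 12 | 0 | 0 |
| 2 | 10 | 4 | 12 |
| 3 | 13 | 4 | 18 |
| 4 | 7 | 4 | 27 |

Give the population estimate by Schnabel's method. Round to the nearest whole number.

Σ MᵢCᵢ = 0·12 + 12·10 + 18·13 + 27·7 = 0 + 120 + 234 + 189 = 543
Σ Rᵢ = 0 + 4 + 4 + 4 = 12
N̂ = 543 / 12 ≈ 45.2 → 45

N ≈ 45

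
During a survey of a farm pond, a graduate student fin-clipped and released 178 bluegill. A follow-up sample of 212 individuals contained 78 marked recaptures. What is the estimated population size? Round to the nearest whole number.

N ≈ 484

Lincoln-Petersen assumes M/N = R/C, so N = M·C / R.
N = (178 × 212) / 78 = 37736 / 78 ≈ 483.8 → 484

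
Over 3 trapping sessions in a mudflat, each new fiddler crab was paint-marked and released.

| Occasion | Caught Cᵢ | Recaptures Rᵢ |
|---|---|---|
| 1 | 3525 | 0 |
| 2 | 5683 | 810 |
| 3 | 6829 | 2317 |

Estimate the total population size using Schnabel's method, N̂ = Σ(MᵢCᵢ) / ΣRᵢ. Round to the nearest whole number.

N ≈ 24,747

Marked at large before each occasion: Mᵢ = Σⱼ<ᵢ (Cⱼ − Rⱼ) → M1=0, M2=3525, M3=8398
Σ MᵢCᵢ = 0·3525 + 3525·5683 + 8398·6829 = 0 + 20032575 + 57349942 = 77382517
Σ Rᵢ = 0 + 810 + 2317 = 3127
N̂ = 77382517 / 3127 ≈ 24746.6 → 24747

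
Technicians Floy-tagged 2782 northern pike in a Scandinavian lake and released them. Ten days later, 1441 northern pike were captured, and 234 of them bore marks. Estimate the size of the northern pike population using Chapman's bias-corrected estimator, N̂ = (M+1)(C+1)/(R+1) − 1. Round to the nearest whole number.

N ≈ 17,076

N̂ = (2782+1)(1441+1)/(234+1) − 1 = 2783·1442/235 − 1
= 4013086/235 − 1 ≈ 17077.0 − 1 ≈ 17076.0 → 17076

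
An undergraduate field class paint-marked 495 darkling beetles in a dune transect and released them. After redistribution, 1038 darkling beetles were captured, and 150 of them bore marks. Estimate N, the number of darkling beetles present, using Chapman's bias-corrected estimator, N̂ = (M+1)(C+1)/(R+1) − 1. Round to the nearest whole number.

N ≈ 3412

N̂ = (495+1)(1038+1)/(150+1) − 1 = 496·1039/151 − 1
= 515344/151 − 1 ≈ 3412.9 − 1 ≈ 3411.9 → 3412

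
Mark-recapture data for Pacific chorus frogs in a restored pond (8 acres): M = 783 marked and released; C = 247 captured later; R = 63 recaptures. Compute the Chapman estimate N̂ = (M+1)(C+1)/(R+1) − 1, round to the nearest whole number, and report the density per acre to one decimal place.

N̂ = 784·248/64 − 1 = 194432/64 − 1 = 3037
Density = N̂ / area = 3037 / 8 ≈ 379.62 → 379.6 per acre

density ≈ 379.6 Pacific chorus frogs per acre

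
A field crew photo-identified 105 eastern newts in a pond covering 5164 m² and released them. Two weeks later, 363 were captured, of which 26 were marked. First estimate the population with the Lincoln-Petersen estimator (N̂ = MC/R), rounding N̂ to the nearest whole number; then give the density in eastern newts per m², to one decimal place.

N̂ = 105·363/26 = 38115/26 ≈ 1466.0 → 1466
Density = N̂ / area = 1466 / 5164 ≈ 0.28 → 0.3 per m²

density ≈ 0.3 eastern newts per m²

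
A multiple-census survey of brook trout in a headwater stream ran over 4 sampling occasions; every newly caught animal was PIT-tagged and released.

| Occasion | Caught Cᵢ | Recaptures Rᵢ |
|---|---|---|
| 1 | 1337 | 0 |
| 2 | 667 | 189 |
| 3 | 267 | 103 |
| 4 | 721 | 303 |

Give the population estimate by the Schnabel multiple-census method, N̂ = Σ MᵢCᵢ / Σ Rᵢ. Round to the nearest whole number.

Marked at large before each occasion: Mᵢ = Σⱼ<ᵢ (Cⱼ − Rⱼ) → M1=0, M2=1337, M3=1815, M4=1979
Σ MᵢCᵢ = 0·1337 + 1337·667 + 1815·267 + 1979·721 = 0 + 891779 + 484605 + 1426859 = 2803243
Σ Rᵢ = 0 + 189 + 103 + 303 = 595
N̂ = 2803243 / 595 ≈ 4711.3 → 4711

N ≈ 4711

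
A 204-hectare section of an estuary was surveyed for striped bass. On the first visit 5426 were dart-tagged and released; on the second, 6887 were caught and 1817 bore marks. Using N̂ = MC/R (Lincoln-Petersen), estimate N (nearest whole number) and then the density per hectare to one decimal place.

density ≈ 100.8 striped bass per hectare

N̂ = 5426·6887/1817 = 37368862/1817 ≈ 20566.2 → 20566
Density = N̂ / area = 20566 / 204 ≈ 100.81 → 100.8 per hectare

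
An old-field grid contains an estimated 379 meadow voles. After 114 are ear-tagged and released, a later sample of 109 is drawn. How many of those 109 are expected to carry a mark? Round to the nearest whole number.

expected recaptures ≈ 33

The marked fraction of the population is 114/379, so in a sample of 109 expect C·(M/N) marked.
E[R] = 114 × 109 / 379 = 12426 / 379 ≈ 32.8 → 33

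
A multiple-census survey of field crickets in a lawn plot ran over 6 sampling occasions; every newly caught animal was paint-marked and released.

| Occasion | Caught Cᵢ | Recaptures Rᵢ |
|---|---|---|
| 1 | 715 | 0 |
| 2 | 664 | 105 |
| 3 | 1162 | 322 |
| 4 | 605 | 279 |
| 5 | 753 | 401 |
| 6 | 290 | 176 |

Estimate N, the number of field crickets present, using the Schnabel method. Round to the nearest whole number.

N ≈ 4584

Marked at large before each occasion: Mᵢ = Σⱼ<ᵢ (Cⱼ − Rⱼ) → M1=0, M2=715, M3=1274, M4=2114, M5=2440, M6=2792
Σ MᵢCᵢ = 0·715 + 715·664 + 1274·1162 + 2114·605 + 2440·753 + 2792·290 = 0 + 474760 + 1480388 + 1278970 + 1837320 + 809680 = 5881118
Σ Rᵢ = 0 + 105 + 322 + 279 + 401 + 176 = 1283
N̂ = 5881118 / 1283 ≈ 4583.9 → 4584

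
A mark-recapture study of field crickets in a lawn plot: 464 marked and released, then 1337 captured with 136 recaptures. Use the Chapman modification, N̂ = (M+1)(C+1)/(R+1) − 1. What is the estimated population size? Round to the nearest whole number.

N ≈ 4540

N̂ = (464+1)(1337+1)/(136+1) − 1 = 465·1338/137 − 1
= 622170/137 − 1 ≈ 4541.4 − 1 ≈ 4540.4 → 4540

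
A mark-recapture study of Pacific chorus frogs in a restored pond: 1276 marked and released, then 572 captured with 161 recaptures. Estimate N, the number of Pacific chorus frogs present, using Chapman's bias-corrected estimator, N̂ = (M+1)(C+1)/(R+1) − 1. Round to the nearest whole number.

N ≈ 4516

N̂ = (1276+1)(572+1)/(161+1) − 1 = 1277·573/162 − 1
= 731721/162 − 1 ≈ 4516.8 − 1 ≈ 4515.8 → 4516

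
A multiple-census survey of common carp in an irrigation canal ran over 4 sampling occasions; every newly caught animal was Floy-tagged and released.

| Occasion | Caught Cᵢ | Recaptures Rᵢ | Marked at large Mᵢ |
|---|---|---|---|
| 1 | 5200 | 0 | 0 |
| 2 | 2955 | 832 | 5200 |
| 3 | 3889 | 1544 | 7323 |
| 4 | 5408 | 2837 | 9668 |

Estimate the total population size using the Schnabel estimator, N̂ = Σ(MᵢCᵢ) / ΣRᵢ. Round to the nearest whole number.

Σ MᵢCᵢ = 0·5200 + 5200·2955 + 7323·3889 + 9668·5408 = 0 + 15366000 + 28479147 + 52284544 = 96129691
Σ Rᵢ = 0 + 832 + 1544 + 2837 = 5213
N̂ = 96129691 / 5213 ≈ 18440.4 → 18440

N ≈ 18,440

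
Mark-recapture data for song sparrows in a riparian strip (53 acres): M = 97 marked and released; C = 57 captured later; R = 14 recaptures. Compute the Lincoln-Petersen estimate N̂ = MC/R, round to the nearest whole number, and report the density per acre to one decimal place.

density ≈ 7.5 song sparrows per acre

N̂ = 97·57/14 = 5529/14 ≈ 394.9 → 395
Density = N̂ / area = 395 / 53 ≈ 7.45 → 7.5 per acre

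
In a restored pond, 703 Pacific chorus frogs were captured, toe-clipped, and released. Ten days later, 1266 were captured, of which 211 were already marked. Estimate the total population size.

The marked fraction in the recapture sample should equal the marked fraction in the population: 211/1266 = 703/N.
N = (703 × 1266) / 211 = 889998 / 211 = 4218

N = 4218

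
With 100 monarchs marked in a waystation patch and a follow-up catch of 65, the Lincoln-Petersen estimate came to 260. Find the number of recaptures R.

From N = M·C/R: R = M·C / N = 100·65 / 260 = 6500 / 260 = 25.

R = 25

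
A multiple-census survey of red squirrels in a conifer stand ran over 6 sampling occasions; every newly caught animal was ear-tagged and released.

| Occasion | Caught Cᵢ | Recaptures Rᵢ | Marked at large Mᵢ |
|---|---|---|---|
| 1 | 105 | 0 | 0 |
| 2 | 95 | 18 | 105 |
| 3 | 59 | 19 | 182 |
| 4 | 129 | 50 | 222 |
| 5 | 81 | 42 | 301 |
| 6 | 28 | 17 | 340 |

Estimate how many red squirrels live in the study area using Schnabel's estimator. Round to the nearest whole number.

Σ MᵢCᵢ = 0·105 + 105·95 + 182·59 + 222·129 + 301·81 + 340·28 = 0 + 9975 + 10738 + 28638 + 24381 + 9520 = 83252
Σ Rᵢ = 0 + 18 + 19 + 50 + 42 + 17 = 146
N̂ = 83252 / 146 ≈ 570.2 → 570

N ≈ 570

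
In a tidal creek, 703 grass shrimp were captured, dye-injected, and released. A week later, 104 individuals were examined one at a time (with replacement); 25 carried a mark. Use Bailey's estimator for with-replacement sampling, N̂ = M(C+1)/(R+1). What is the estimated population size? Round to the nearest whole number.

N ≈ 2839

N̂ = 703·(104+1)/(25+1) = 703·105/26 = 73815/26 ≈ 2839.0 → 2839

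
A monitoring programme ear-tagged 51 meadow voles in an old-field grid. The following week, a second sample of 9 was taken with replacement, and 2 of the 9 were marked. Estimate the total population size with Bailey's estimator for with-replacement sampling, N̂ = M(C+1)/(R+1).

N = 170

N̂ = 51·(9+1)/(2+1) = 51·10/3 = 510/3 = 170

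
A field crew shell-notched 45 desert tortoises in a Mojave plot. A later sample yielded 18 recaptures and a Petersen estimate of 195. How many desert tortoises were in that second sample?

From N = M·C/R: C = N·R / M = 195·18 / 45 = 3510 / 45 = 78.

C = 78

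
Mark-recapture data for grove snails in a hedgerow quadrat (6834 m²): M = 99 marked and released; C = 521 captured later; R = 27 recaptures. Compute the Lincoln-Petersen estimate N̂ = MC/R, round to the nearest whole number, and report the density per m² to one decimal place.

density ≈ 0.3 grove snails per m²

N̂ = 99·521/27 = 51579/27 ≈ 1910.3 → 1910
Density = N̂ / area = 1910 / 6834 ≈ 0.28 → 0.3 per m²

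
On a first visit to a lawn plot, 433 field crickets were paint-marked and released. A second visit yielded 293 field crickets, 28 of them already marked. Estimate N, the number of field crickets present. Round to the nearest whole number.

If marked individuals mix randomly, R/C ≈ M/N, giving N ≈ M·C/R.
N = (433 × 293) / 28 = 126869 / 28 ≈ 4531.0 → 4531

N ≈ 4531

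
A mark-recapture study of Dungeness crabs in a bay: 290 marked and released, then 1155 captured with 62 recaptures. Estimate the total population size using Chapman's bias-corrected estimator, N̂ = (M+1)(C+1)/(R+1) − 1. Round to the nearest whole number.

N̂ = (290+1)(1155+1)/(62+1) − 1 = 291·1156/63 − 1
= 336396/63 − 1 ≈ 5339.6 − 1 ≈ 5338.6 → 5339

N ≈ 5339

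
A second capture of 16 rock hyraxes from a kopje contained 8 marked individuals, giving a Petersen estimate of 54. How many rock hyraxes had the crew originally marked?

M = 27

From N = M·C/R: M = N·R / C = 54·8 / 16 = 432 / 16 = 27.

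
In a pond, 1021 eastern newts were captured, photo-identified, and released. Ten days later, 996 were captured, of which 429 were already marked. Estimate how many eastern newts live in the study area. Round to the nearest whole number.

N = (1021 × 996) / 429 = 1016916 / 429 ≈ 2370.4 → 2370

N ≈ 2370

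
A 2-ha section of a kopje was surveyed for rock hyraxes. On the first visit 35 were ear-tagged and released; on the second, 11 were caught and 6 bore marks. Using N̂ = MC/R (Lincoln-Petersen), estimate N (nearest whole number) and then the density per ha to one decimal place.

N̂ = 35·11/6 = 385/6 ≈ 64.2 → 64
Density = N̂ / area = 64 / 2 = 32.0 per ha

density ≈ 32.0 rock hyraxes per ha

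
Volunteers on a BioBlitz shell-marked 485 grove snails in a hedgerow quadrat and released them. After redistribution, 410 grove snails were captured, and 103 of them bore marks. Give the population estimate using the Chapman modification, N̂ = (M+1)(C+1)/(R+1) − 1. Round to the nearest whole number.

N ≈ 1920

N̂ = (485+1)(410+1)/(103+1) − 1 = 486·411/104 − 1
= 199746/104 − 1 ≈ 1920.6 − 1 ≈ 1919.6 → 1920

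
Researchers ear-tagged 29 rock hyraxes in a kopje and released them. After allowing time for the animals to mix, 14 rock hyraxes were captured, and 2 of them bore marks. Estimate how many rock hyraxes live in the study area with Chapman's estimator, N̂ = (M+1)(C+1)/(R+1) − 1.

N = 149

N̂ = (29+1)(14+1)/(2+1) − 1 = 30·15/3 − 1
= 450/3 − 1 = 150 − 1 = 149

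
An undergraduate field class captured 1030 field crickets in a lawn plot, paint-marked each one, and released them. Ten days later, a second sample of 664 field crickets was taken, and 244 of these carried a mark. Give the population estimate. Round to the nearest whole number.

N ≈ 2803

If marked individuals mix randomly, R/C ≈ M/N, giving N ≈ M·C/R.
N = (1030 × 664) / 244 = 683920 / 244 ≈ 2803.0 → 2803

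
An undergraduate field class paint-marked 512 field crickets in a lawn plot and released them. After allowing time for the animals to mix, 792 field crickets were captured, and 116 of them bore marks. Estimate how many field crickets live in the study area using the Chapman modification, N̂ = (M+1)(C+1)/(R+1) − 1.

N = 3476

N̂ = (512+1)(792+1)/(116+1) − 1 = 513·793/117 − 1
= 406809/117 − 1 = 3477 − 1 = 3476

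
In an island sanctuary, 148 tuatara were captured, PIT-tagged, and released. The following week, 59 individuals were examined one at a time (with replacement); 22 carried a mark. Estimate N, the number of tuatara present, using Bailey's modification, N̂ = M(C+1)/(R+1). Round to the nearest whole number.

N̂ = 148·(59+1)/(22+1) = 148·60/23 = 8880/23 ≈ 386.1 → 386

N ≈ 386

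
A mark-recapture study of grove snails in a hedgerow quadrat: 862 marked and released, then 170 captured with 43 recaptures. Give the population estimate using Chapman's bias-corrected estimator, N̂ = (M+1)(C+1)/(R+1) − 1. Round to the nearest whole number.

N ≈ 3353

N̂ = (862+1)(170+1)/(43+1) − 1 = 863·171/44 − 1
= 147573/44 − 1 ≈ 3353.9 − 1 ≈ 3352.9 → 3353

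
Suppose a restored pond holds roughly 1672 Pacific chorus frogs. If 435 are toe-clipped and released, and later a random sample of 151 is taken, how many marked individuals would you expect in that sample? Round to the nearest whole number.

The marked fraction of the population is 435/1672, so in a sample of 151 expect C·(M/N) marked.
E[R] = 435 × 151 / 1672 = 65685 / 1672 ≈ 39.3 → 39

expected recaptures ≈ 39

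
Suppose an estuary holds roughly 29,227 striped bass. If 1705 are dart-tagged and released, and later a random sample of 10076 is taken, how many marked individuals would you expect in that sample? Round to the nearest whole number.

Expected recaptures E[R] = M·C / N.
E[R] = 1705 × 10076 / 29227 = 17179580 / 29227 ≈ 587.8 → 588

expected recaptures ≈ 588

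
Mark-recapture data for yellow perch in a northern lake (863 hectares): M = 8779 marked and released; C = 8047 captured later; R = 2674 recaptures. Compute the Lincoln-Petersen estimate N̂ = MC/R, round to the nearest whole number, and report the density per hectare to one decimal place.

density ≈ 30.6 yellow perch per hectare

N̂ = 8779·8047/2674 = 70644613/2674 ≈ 26419.1 → 26419
Density = N̂ / area = 26419 / 863 ≈ 30.61 → 30.6 per hectare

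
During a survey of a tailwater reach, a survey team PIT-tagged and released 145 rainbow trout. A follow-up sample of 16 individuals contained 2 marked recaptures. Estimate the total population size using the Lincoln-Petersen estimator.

N = 1160

If marked individuals mix randomly, R/C ≈ M/N, giving N ≈ M·C/R.
N = (145 × 16) / 2 = 2320 / 2 = 1160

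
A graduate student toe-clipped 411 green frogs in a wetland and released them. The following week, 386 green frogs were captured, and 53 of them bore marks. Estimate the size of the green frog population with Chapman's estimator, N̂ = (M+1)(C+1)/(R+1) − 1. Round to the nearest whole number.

N ≈ 2952

N̂ = (411+1)(386+1)/(53+1) − 1 = 412·387/54 − 1
= 159444/54 − 1 ≈ 2952.7 − 1 ≈ 2951.7 → 2952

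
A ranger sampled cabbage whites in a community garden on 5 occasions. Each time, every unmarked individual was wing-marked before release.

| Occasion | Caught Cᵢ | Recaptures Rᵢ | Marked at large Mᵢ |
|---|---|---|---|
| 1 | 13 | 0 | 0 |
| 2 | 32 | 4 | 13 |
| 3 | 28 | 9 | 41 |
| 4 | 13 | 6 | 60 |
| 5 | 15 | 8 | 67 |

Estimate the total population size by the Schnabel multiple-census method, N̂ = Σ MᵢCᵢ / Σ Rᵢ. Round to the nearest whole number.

N ≈ 124

Σ MᵢCᵢ = 0·13 + 13·32 + 41·28 + 60·13 + 67·15 = 0 + 416 + 1148 + 780 + 1005 = 3349
Σ Rᵢ = 0 + 4 + 9 + 6 + 8 = 27
N̂ = 3349 / 27 ≈ 124.0 → 124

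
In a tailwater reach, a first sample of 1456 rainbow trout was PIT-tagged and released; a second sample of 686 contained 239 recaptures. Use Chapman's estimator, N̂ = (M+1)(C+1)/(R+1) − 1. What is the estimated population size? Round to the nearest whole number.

N ≈ 4170

N̂ = (1456+1)(686+1)/(239+1) − 1 = 1457·687/240 − 1
= 1000959/240 − 1 ≈ 4170.7 − 1 ≈ 4169.7 → 4170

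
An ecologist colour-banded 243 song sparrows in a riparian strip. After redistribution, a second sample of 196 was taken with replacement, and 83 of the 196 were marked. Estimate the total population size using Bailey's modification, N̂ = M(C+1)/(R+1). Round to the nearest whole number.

N̂ = 243·(196+1)/(83+1) = 243·197/84 = 47871/84 ≈ 569.9 → 570

N ≈ 570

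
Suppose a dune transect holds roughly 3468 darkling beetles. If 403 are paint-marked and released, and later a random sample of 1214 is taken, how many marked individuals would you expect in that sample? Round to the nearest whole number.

expected recaptures ≈ 141

Expected recaptures E[R] = M·C / N.
E[R] = 403 × 1214 / 3468 = 489242 / 3468 ≈ 141.1 → 141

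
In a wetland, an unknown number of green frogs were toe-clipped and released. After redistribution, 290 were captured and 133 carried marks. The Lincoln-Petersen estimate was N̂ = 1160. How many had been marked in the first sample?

M = 532

From N = M·C/R: M = N·R / C = 1160·133 / 290 = 154280 / 290 = 532.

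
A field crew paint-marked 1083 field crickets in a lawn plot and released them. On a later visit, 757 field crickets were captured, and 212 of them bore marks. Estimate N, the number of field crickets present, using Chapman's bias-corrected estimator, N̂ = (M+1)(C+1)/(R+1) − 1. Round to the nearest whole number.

N̂ = (1083+1)(757+1)/(212+1) − 1 = 1084·758/213 − 1
= 821672/213 − 1 ≈ 3857.6 − 1 ≈ 3856.6 → 3857

N ≈ 3857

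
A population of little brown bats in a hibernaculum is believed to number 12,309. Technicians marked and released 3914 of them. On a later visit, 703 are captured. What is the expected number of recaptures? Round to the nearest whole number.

expected recaptures ≈ 224

The marked fraction of the population is 3914/12309, so in a sample of 703 expect C·(M/N) marked.
E[R] = 3914 × 703 / 12309 = 2751542 / 12309 ≈ 223.5 → 224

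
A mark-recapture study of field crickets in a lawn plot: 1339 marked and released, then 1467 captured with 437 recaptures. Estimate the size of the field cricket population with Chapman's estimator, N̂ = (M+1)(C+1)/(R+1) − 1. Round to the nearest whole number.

N ≈ 4490

N̂ = (1339+1)(1467+1)/(437+1) − 1 = 1340·1468/438 − 1
= 1967120/438 − 1 ≈ 4491.1 − 1 ≈ 4490.1 → 4490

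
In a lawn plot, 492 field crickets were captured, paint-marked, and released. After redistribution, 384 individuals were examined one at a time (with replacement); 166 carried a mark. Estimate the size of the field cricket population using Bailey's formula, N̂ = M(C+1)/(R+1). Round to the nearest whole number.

N̂ = 492·(384+1)/(166+1) = 492·385/167 = 189420/167 ≈ 1134.3 → 1134

N ≈ 1134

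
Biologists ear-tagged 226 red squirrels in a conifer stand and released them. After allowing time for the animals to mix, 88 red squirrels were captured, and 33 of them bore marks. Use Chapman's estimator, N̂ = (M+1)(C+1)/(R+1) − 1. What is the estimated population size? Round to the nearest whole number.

N̂ = (226+1)(88+1)/(33+1) − 1 = 227·89/34 − 1
= 20203/34 − 1 ≈ 594.2 − 1 ≈ 593.2 → 593

N ≈ 593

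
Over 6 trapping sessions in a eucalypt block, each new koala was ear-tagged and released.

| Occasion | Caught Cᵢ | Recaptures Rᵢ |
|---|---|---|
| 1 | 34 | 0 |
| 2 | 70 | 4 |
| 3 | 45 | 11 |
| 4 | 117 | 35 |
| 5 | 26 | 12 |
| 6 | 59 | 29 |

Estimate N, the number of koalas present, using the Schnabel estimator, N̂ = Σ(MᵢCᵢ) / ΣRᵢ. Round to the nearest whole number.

Marked at large before each occasion: Mᵢ = Σⱼ<ᵢ (Cⱼ − Rⱼ) → M1=0, M2=34, M3=100, M4=134, M5=216, M6=230
Σ MᵢCᵢ = 0·34 + 34·70 + 100·45 + 134·117 + 216·26 + 230·59 = 0 + 2380 + 4500 + 15678 + 5616 + 13570 = 41744
Σ Rᵢ = 0 + 4 + 11 + 35 + 12 + 29 = 91
N̂ = 41744 / 91 ≈ 458.7 → 459

N ≈ 459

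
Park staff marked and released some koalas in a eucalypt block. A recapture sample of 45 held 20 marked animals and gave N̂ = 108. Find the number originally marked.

M = 48

From N = M·C/R: M = N·R / C = 108·20 / 45 = 2160 / 45 = 48.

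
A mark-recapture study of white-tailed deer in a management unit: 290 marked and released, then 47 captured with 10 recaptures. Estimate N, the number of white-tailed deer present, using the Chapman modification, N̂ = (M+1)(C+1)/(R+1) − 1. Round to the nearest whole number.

N ≈ 1269

N̂ = (290+1)(47+1)/(10+1) − 1 = 291·48/11 − 1
= 13968/11 − 1 ≈ 1269.8 − 1 ≈ 1268.8 → 1269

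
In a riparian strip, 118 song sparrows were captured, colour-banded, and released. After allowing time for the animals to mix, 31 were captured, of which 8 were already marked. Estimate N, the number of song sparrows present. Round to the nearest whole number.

Lincoln-Petersen assumes M/N = R/C, so N = M·C / R.
N = (118 × 31) / 8 = 3658 / 8 ≈ 457.2 → 457

N ≈ 457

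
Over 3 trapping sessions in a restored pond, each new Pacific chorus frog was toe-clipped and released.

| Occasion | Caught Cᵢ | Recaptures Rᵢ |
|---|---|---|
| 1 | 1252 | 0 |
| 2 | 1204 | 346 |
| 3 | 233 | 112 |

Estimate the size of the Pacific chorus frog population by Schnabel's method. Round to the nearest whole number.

N ≈ 4365

Marked at large before each occasion: Mᵢ = Σⱼ<ᵢ (Cⱼ − Rⱼ) → M1=0, M2=1252, M3=2110
Σ MᵢCᵢ = 0·1252 + 1252·1204 + 2110·233 = 0 + 1507408 + 491630 = 1999038
Σ Rᵢ = 0 + 346 + 112 = 458
N̂ = 1999038 / 458 ≈ 4364.7 → 4365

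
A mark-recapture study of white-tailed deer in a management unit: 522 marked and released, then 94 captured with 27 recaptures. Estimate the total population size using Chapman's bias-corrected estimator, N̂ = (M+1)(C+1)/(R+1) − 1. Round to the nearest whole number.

N ≈ 1773

N̂ = (522+1)(94+1)/(27+1) − 1 = 523·95/28 − 1
= 49685/28 − 1 ≈ 1774.46 − 1 ≈ 1773.46 → 1773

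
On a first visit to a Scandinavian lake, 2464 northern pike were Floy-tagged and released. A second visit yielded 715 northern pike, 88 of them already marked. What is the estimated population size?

Lincoln-Petersen assumes M/N = R/C, so N = M·C / R.
N = (2464 × 715) / 88 = 1761760 / 88 = 20020

N = 20,020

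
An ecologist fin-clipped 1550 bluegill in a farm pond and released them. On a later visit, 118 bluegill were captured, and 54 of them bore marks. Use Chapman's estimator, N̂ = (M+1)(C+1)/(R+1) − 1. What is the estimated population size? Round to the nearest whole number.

N̂ = (1550+1)(118+1)/(54+1) − 1 = 1551·119/55 − 1
= 184569/55 − 1 ≈ 3355.8 − 1 ≈ 3354.8 → 3355

N ≈ 3355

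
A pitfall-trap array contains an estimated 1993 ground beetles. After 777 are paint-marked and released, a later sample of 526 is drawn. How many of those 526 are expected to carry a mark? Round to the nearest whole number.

expected recaptures ≈ 205

Expected recaptures E[R] = M·C / N.
E[R] = 777 × 526 / 1993 = 408702 / 1993 ≈ 205.1 → 205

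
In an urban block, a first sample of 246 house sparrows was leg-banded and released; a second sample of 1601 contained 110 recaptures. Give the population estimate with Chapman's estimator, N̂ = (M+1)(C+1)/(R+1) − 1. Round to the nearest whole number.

N̂ = (246+1)(1601+1)/(110+1) − 1 = 247·1602/111 − 1
= 395694/111 − 1 ≈ 3564.8 − 1 ≈ 3563.8 → 3564

N ≈ 3564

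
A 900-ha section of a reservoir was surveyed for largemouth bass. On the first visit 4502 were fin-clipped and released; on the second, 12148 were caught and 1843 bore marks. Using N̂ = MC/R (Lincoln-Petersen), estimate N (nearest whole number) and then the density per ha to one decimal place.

N̂ = 4502·12148/1843 = 54690296/1843 ≈ 29674.6 → 29675
Density = N̂ / area = 29675 / 900 ≈ 32.97 → 33.0 per ha

density ≈ 33.0 largemouth bass per ha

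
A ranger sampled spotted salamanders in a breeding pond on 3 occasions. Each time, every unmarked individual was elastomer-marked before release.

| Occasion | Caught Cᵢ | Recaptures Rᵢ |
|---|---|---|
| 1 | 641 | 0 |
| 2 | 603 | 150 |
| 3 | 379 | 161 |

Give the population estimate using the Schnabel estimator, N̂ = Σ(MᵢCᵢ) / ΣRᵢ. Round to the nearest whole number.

Marked at large before each occasion: Mᵢ = Σⱼ<ᵢ (Cⱼ − Rⱼ) → M1=0, M2=641, M3=1094
Σ MᵢCᵢ = 0·641 + 641·603 + 1094·379 = 0 + 386523 + 414626 = 801149
Σ Rᵢ = 0 + 150 + 161 = 311
N̂ = 801149 / 311 ≈ 2576.0 → 2576

N ≈ 2576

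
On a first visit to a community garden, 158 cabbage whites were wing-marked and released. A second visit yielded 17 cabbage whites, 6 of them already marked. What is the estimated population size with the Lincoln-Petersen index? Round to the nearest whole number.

N = (158 × 17) / 6 = 2686 / 6 ≈ 447.7 → 448

N ≈ 448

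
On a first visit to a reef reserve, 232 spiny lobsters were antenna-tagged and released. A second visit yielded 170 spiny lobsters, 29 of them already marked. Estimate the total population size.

If marked individuals mix randomly, R/C ≈ M/N, giving N ≈ M·C/R.
N = (232 × 170) / 29 = 39440 / 29 = 1360

N = 1360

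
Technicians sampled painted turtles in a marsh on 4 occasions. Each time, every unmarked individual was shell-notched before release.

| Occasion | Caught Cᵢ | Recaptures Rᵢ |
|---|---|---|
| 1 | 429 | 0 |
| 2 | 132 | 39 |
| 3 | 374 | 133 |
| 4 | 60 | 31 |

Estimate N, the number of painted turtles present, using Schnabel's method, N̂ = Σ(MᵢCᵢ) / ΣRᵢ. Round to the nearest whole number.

Marked at large before each occasion: Mᵢ = Σⱼ<ᵢ (Cⱼ − Rⱼ) → M1=0, M2=429, M3=522, M4=763
Σ MᵢCᵢ = 0·429 + 429·132 + 522·374 + 763·60 = 0 + 56628 + 195228 + 45780 = 297636
Σ Rᵢ = 0 + 39 + 133 + 31 = 203
N̂ = 297636 / 203 ≈ 1466.2 → 1466

N ≈ 1466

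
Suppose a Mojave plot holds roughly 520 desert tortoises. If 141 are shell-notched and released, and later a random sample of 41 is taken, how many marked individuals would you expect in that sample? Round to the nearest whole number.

Expected recaptures E[R] = M·C / N.
E[R] = 141 × 41 / 520 = 5781 / 520 ≈ 11.1 → 11

expected recaptures ≈ 11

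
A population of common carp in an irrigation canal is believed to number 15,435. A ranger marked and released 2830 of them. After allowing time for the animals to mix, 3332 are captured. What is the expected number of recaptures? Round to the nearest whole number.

Expected recaptures E[R] = M·C / N.
E[R] = 2830 × 3332 / 15435 = 9429560 / 15435 ≈ 610.9 → 611

expected recaptures ≈ 611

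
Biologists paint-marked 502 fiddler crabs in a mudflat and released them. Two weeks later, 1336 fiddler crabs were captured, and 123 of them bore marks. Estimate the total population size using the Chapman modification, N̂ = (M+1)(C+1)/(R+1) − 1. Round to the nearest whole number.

N ≈ 5422

N̂ = (502+1)(1336+1)/(123+1) − 1 = 503·1337/124 − 1
= 672511/124 − 1 ≈ 5423.48 − 1 ≈ 5422.48 → 5422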